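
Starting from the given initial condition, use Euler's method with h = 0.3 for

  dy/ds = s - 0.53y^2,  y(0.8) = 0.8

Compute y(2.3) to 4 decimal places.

Euler: y_{n+1} = y_n + h·f(s_n, y_n).
s=0.800000, y=0.800000: f=0.460800 → y ← 0.800000 + 0.3·0.460800 = 0.938240
s=1.100000, y=0.938240: f=0.633444 → y ← 0.938240 + 0.3·0.633444 = 1.128273
s=1.400000, y=1.128273: f=0.725310 → y ← 1.128273 + 0.3·0.725310 = 1.345866
s=1.700000, y=1.345866: f=0.739981 → y ← 1.345866 + 0.3·0.739981 = 1.567861
s=2.000000, y=1.567861: f=0.697161 → y ← 1.567861 + 0.3·0.697161 = 1.777009
y(2.3) ≈ 1.7770

1.7770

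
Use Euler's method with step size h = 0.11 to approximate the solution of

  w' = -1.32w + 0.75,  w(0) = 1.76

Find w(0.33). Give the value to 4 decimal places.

Euler: w_{n+1} = w_n + h·f(x_n, w_n).
x=0.000000, w=1.760000: f=-1.573200 → w ← 1.760000 + 0.11·(-1.573200) = 1.586948
x=0.110000, w=1.586948: f=-1.344771 → w ← 1.586948 + 0.11·(-1.344771) = 1.439023
x=0.220000, w=1.439023: f=-1.149511 → w ← 1.439023 + 0.11·(-1.149511) = 1.312577
w(0.33) ≈ 1.3126

1.3126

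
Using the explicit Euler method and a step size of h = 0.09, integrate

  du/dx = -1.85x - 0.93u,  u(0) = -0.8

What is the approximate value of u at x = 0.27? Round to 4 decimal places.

-0.6592

Euler: u_{n+1} = u_n + h·f(x_n, u_n).
x=0.000000, u=-0.800000: f=0.744000 → u ← -0.800000 + 0.09·0.744000 = -0.733040
x=0.090000, u=-0.733040: f=0.515227 → u ← -0.733040 + 0.09·0.515227 = -0.686670
x=0.180000, u=-0.686670: f=0.305603 → u ← -0.686670 + 0.09·0.305603 = -0.659165
u(0.27) ≈ -0.6592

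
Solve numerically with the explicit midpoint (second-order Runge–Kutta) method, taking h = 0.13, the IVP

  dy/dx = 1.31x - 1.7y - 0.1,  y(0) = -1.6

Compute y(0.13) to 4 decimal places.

Midpoint: k1 = f(x_n, y_n); k2 = f(x_n + h/2, y_n + (h/2)·k1); y_{n+1} = y_n + h·k2.
x=0.000000, y=-1.600000:
  k1 = f(0.000000, -1.600000) = 2.620000
  k2 = f(0.065000, -1.429700) = 2.415640
  y ← -1.600000 + 0.13·2.415640 = -1.285967
y(0.13) ≈ -1.2860

-1.2860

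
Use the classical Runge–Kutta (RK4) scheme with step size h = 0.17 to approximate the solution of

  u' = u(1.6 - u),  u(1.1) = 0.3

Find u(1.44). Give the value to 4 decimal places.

0.4552

RK4: k1 = f(x_n, u_n); k2 = f(x_n + h/2, u_n + (h/2)·k1); k3 = f(x_n + h/2, u_n + (h/2)·k2); k4 = f(x_n + h, u_n + h·k3); u_{n+1} = u_n + (h/6)·(k1 + 2k2 + 2k3 + k4).
x=1.100000, u=0.300000:
  k1 = f(1.100000, 0.300000) = 0.390000
  k2 = f(1.185000, 0.333150) = 0.422051
  k3 = f(1.185000, 0.335874) = 0.424587
  k4 = f(1.270000, 0.372180) = 0.456970
  u ← 0.300000 + (0.17/6)·(k1 + 2k2 + 2k3 + k4) = 0.371974
x=1.270000, u=0.371974:
  k1 = f(1.270000, 0.371974) = 0.456793
  k2 = f(1.355000, 0.410801) = 0.488524
  k3 = f(1.355000, 0.413498) = 0.490616
  k4 = f(1.440000, 0.455378) = 0.521236
  u ← 0.371974 + (0.17/6)·(k1 + 2k2 + 2k3 + k4) = 0.455169
u(1.44) ≈ 0.4552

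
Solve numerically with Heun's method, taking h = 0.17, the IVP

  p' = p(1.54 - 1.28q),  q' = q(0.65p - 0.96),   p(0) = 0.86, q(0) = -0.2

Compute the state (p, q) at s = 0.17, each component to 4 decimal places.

1.1610, -0.1895

Heun on (p,q): k1 = f(s_n, state_n); k2 = f(s_n + h, state_n + h·k1); state_{n+1} = state_n + (h/2)·(k1 + k2).
0.000000: (0.860000, -0.200000)
  k1 = (1.544560, 0.080200)
  predictor → (1.122575, -0.186366)
  k2 = (1.996554, 0.042925)
  → (1.160995, -0.189534)
(p(0.17), q(0.17)) ≈ (1.1610, -0.1895)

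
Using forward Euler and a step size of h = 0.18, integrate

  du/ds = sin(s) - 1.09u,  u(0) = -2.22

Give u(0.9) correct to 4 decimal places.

-0.4941

Euler: u_{n+1} = u_n + h·f(s_n, u_n).
s=0.000000, u=-2.220000: f=2.419800 → u ← -2.220000 + 0.18·2.419800 = -1.784436
s=0.180000, u=-1.784436: f=2.124065 → u ← -1.784436 + 0.18·2.124065 = -1.402104
s=0.360000, u=-1.402104: f=1.880568 → u ← -1.402104 + 0.18·1.880568 = -1.063602
s=0.540000, u=-1.063602: f=1.673462 → u ← -1.063602 + 0.18·1.673462 = -0.762379
s=0.720000, u=-0.762379: f=1.490378 → u ← -0.762379 + 0.18·1.490378 = -0.494111
u(0.9) ≈ -0.4941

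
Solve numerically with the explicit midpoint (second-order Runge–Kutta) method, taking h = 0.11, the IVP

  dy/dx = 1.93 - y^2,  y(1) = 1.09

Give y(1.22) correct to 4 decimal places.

1.2172

Midpoint: k1 = f(x_n, y_n); k2 = f(x_n + h/2, y_n + (h/2)·k1); y_{n+1} = y_n + h·k2.
x=1.000000, y=1.090000:
  k1 = f(1.000000, 1.090000) = 0.741900
  k2 = f(1.055000, 1.130804) = 0.651281
  y ← 1.090000 + 0.11·0.651281 = 1.161641
x=1.110000, y=1.161641:
  k1 = f(1.110000, 1.161641) = 0.580590
  k2 = f(1.165000, 1.193573) = 0.505383
  y ← 1.161641 + 0.11·0.505383 = 1.217233
y(1.22) ≈ 1.2172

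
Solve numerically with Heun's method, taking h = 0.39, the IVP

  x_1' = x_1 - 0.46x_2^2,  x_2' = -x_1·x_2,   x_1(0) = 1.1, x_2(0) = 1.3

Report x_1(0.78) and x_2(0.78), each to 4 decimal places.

1.8798, 0.4850

Heun on (x_1,x_2): k1 = f(x_n, state_n); k2 = f(x_n + h, state_n + h·k1); state_{n+1} = state_n + (h/2)·(k1 + k2).
0.000000: (1.100000, 1.300000)
  k1 = (0.322600, -1.430000)
  predictor → (1.225814, 0.742300)
  k2 = (0.972350, -0.909922)
  → (1.352515, 0.843715)
0.390000: (1.352515, 0.843715)
  k1 = (1.025062, -1.141138)
  predictor → (1.752289, 0.398672)
  k2 = (1.679177, -0.698588)
  → (1.879842, 0.484969)
(x_1(0.78), x_2(0.78)) ≈ (1.8798, 0.4850)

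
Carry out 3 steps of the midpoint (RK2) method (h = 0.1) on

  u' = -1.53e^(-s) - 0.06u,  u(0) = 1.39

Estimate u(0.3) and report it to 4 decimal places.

0.9726

Midpoint: k1 = f(s_n, u_n); k2 = f(s_n + h/2, u_n + (h/2)·k1); u_{n+1} = u_n + h·k2.
s=0.000000, u=1.390000:
  k1 = f(0.000000, 1.390000) = -1.613400
  k2 = f(0.050000, 1.309330) = -1.533941
  u ← 1.390000 + 0.1·(-1.533941) = 1.236606
s=0.100000, u=1.236606:
  k1 = f(0.100000, 1.236606) = -1.458598
  k2 = f(0.150000, 1.163676) = -1.386704
  u ← 1.236606 + 0.1·(-1.386704) = 1.097936
s=0.200000, u=1.097936:
  k1 = f(0.200000, 1.097936) = -1.318534
  k2 = f(0.250000, 1.032009) = -1.253486
  u ← 1.097936 + 0.1·(-1.253486) = 0.972587
u(0.3) ≈ 0.9726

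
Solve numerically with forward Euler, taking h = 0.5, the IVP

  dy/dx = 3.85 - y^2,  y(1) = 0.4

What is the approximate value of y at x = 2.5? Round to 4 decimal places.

Euler: y_{n+1} = y_n + h·f(x_n, y_n).
x=1.000000, y=0.400000: f=3.690000 → y ← 0.400000 + 0.5·3.690000 = 2.245000
x=1.500000, y=2.245000: f=-1.190025 → y ← 2.245000 + 0.5·(-1.190025) = 1.649987
x=2.000000, y=1.649987: f=1.127541 → y ← 1.649987 + 0.5·1.127541 = 2.213758
y(2.5) ≈ 2.2138

2.2138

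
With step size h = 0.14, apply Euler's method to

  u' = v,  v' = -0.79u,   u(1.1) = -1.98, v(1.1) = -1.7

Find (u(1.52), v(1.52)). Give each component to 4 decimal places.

Euler on (u,v): u_{n+1} = u_n + h·u', v_{n+1} = v_n + h·v'.
1.100000: (-1.980000, -1.700000); f=(-1.700000, 1.564200) → (-2.218000, -1.481012)
1.240000: (-2.218000, -1.481012); f=(-1.481012, 1.752220) → (-2.425342, -1.235701)
1.380000: (-2.425342, -1.235701); f=(-1.235701, 1.916020) → (-2.598340, -0.967458)
(u(1.52), v(1.52)) ≈ (-2.5983, -0.9675)

-2.5983, -0.9675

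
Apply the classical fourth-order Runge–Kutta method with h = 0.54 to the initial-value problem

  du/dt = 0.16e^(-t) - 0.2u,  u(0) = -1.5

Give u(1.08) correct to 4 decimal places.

RK4: k1 = f(t_n, u_n); k2 = f(t_n + h/2, u_n + (h/2)·k1); k3 = f(t_n + h/2, u_n + (h/2)·k2); k4 = f(t_n + h, u_n + h·k3); u_{n+1} = u_n + (h/6)·(k1 + 2k2 + 2k3 + k4).
t=0.000000, u=-1.500000:
  k1 = f(0.000000, -1.500000) = 0.460000
  k2 = f(0.270000, -1.375800) = 0.397301
  k3 = f(0.270000, -1.392729) = 0.400686
  k4 = f(0.540000, -1.283629) = 0.349966
  u ← -1.500000 + (0.54/6)·(k1 + 2k2 + 2k3 + k4) = -1.283465
t=0.540000, u=-1.283465:
  k1 = f(0.540000, -1.283465) = 0.349933
  k2 = f(0.810000, -1.188984) = 0.308974
  k3 = f(0.810000, -1.200042) = 0.311186
  k4 = f(1.080000, -1.115425) = 0.277420
  u ← -1.283465 + (0.54/6)·(k1 + 2k2 + 2k3 + k4) = -1.115375
u(1.08) ≈ -1.1154

-1.1154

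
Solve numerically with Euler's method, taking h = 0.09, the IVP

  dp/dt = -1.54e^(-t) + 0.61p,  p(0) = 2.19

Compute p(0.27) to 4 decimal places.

2.1672

Euler: p_{n+1} = p_n + h·f(t_n, p_n).
t=0.000000, p=2.190000: f=-0.204100 → p ← 2.190000 + 0.09·(-0.204100) = 2.171631
t=0.090000, p=2.171631: f=-0.082759 → p ← 2.171631 + 0.09·(-0.082759) = 2.164183
t=0.180000, p=2.164183: f=0.033835 → p ← 2.164183 + 0.09·0.033835 = 2.167228
p(0.27) ≈ 2.1672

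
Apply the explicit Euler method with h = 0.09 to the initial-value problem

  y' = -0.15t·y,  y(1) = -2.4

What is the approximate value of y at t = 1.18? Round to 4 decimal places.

-2.3328

Euler: y_{n+1} = y_n + h·f(t_n, y_n).
t=1.000000, y=-2.400000: f=0.360000 → y ← -2.400000 + 0.09·0.360000 = -2.367600
t=1.090000, y=-2.367600: f=0.387103 → y ← -2.367600 + 0.09·0.387103 = -2.332761
y(1.18) ≈ -2.3328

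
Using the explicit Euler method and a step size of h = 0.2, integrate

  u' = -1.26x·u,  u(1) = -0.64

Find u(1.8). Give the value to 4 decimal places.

Euler: u_{n+1} = u_n + h·f(x_n, u_n).
x=1.000000, u=-0.640000: f=0.806400 → u ← -0.640000 + 0.2·0.806400 = -0.478720
x=1.200000, u=-0.478720: f=0.723825 → u ← -0.478720 + 0.2·0.723825 = -0.333955
x=1.400000, u=-0.333955: f=0.589097 → u ← -0.333955 + 0.2·0.589097 = -0.216136
x=1.600000, u=-0.216136: f=0.435730 → u ← -0.216136 + 0.2·0.435730 = -0.128990
u(1.8) ≈ -0.1290

-0.1290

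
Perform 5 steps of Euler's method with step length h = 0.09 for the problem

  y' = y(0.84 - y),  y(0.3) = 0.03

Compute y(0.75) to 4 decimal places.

Euler: y_{n+1} = y_n + h·f(x_n, y_n).
x=0.300000, y=0.030000: f=0.024300 → y ← 0.030000 + 0.09·0.024300 = 0.032187
x=0.390000, y=0.032187: f=0.026001 → y ← 0.032187 + 0.09·0.026001 = 0.034527
x=0.480000, y=0.034527: f=0.027811 → y ← 0.034527 + 0.09·0.027811 = 0.037030
x=0.570000, y=0.037030: f=0.029734 → y ← 0.037030 + 0.09·0.029734 = 0.039706
x=0.660000, y=0.039706: f=0.031777 → y ← 0.039706 + 0.09·0.031777 = 0.042566
y(0.75) ≈ 0.0426

0.0426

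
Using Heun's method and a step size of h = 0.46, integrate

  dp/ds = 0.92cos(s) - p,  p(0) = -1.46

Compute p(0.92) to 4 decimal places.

Heun: k1 = f(s_n, p_n); k2 = f(s_n + h, p_n + h·k1); p_{n+1} = p_n + (h/2)·(k1 + k2).
s=0.000000, p=-1.460000:
  k1 = f(0.000000, -1.460000) = 2.380000
  k2 = f(0.460000, -0.365200) = 1.189568
  p ← -1.460000 + (0.46/2)·(2.380000 + 1.189568) = -0.638999
s=0.460000, p=-0.638999:
  k1 = f(0.460000, -0.638999) = 1.463368
  k2 = f(0.920000, 0.034150) = 0.523205
  p ← -0.638999 + (0.46/2)·(1.463368 + 0.523205) = -0.182088
p(0.92) ≈ -0.1821

-0.1821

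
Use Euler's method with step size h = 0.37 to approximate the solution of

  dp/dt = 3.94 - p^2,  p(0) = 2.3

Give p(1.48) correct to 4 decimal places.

Euler: p_{n+1} = p_n + h·f(t_n, p_n).
t=0.000000, p=2.300000: f=-1.350000 → p ← 2.300000 + 0.37·(-1.350000) = 1.800500
t=0.370000, p=1.800500: f=0.698200 → p ← 1.800500 + 0.37·0.698200 = 2.058834
t=0.740000, p=2.058834: f=-0.298797 → p ← 2.058834 + 0.37·(-0.298797) = 1.948279
t=1.110000, p=1.948279: f=0.144209 → p ← 1.948279 + 0.37·0.144209 = 2.001636
p(1.48) ≈ 2.0016

2.0016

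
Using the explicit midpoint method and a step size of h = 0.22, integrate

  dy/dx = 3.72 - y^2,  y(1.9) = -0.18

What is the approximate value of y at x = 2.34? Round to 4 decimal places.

1.2286

Midpoint: k1 = f(x_n, y_n); k2 = f(x_n + h/2, y_n + (h/2)·k1); y_{n+1} = y_n + h·k2.
x=1.900000, y=-0.180000:
  k1 = f(1.900000, -0.180000) = 3.687600
  k2 = f(2.010000, 0.225636) = 3.669088
  y ← -0.180000 + 0.22·3.669088 = 0.627199
x=2.120000, y=0.627199:
  k1 = f(2.120000, 0.627199) = 3.326621
  k2 = f(2.230000, 0.993128) = 2.733697
  y ← 0.627199 + 0.22·2.733697 = 1.228613
y(2.34) ≈ 1.2286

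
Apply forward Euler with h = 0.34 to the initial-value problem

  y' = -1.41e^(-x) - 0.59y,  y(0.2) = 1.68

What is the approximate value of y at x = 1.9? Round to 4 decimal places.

-0.0955

Euler: y_{n+1} = y_n + h·f(x_n, y_n).
x=0.200000, y=1.680000: f=-2.145610 → y ← 1.680000 + 0.34·(-2.145610) = 0.950492
x=0.540000, y=0.950492: f=-1.382466 → y ← 0.950492 + 0.34·(-1.382466) = 0.480454
x=0.880000, y=0.480454: f=-0.868312 → y ← 0.480454 + 0.34·(-0.868312) = 0.185228
x=1.220000, y=0.185228: f=-0.525559 → y ← 0.185228 + 0.34·(-0.525559) = 0.006538
x=1.560000, y=0.006538: f=-0.300149 → y ← 0.006538 + 0.34·(-0.300149) = -0.095513
y(1.9) ≈ -0.0955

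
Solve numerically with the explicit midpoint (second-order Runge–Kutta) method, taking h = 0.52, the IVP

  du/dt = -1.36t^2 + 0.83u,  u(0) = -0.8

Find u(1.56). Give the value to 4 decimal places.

Midpoint: k1 = f(t_n, u_n); k2 = f(t_n + h/2, u_n + (h/2)·k1); u_{n+1} = u_n + h·k2.
t=0.000000, u=-0.800000:
  k1 = f(0.000000, -0.800000) = -0.664000
  k2 = f(0.260000, -0.972640) = -0.899227
  u ← -0.800000 + 0.52·(-0.899227) = -1.267598
t=0.520000, u=-1.267598:
  k1 = f(0.520000, -1.267598) = -1.419850
  k2 = f(0.780000, -1.636759) = -2.185934
  u ← -1.267598 + 0.52·(-2.185934) = -2.404284
t=1.040000, u=-2.404284:
  k1 = f(1.040000, -2.404284) = -3.466532
  k2 = f(1.300000, -3.305582) = -5.042033
  u ← -2.404284 + 0.52·(-5.042033) = -5.026141
u(1.56) ≈ -5.0261

-5.0261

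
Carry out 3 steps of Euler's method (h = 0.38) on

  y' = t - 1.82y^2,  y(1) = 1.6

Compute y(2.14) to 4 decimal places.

Euler: y_{n+1} = y_n + h·f(t_n, y_n).
t=1.000000, y=1.600000: f=-3.659200 → y ← 1.600000 + 0.38·(-3.659200) = 0.209504
t=1.380000, y=0.209504: f=1.300117 → y ← 0.209504 + 0.38·1.300117 = 0.703548
t=1.760000, y=0.703548: f=0.859136 → y ← 0.703548 + 0.38·0.859136 = 1.030020
y(2.14) ≈ 1.0300

1.0300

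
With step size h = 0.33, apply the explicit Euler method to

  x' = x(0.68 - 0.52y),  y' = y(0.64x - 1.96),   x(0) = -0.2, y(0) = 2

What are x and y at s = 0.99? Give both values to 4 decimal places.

Euler on (x,y): x_{n+1} = x_n + h·x', y_{n+1} = y_n + h·y'.
0.000000: (-0.200000, 2.000000); f=(0.072000, -4.176000) → (-0.176240, 0.621920)
0.330000: (-0.176240, 0.621920); f=(-0.062847, -1.289112) → (-0.196980, 0.196513)
0.660000: (-0.196980, 0.196513); f=(-0.113817, -0.409940) → (-0.234539, 0.061233)
(x(0.99), y(0.99)) ≈ (-0.2345, 0.0612)

-0.2345, 0.0612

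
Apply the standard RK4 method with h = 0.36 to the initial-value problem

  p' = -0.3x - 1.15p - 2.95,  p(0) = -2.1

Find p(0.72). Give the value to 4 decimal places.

-2.4220

RK4: k1 = f(x_n, p_n); k2 = f(x_n + h/2, p_n + (h/2)·k1); k3 = f(x_n + h/2, p_n + (h/2)·k2); k4 = f(x_n + h, p_n + h·k3); p_{n+1} = p_n + (h/6)·(k1 + 2k2 + 2k3 + k4).
x=0.000000, p=-2.100000:
  k1 = f(0.000000, -2.100000) = -0.535000
  k2 = f(0.180000, -2.196300) = -0.478255
  k3 = f(0.180000, -2.186086) = -0.490001
  k4 = f(0.360000, -2.276400) = -0.440139
  p ← -2.100000 + (0.36/6)·(k1 + 2k2 + 2k3 + k4) = -2.274699
x=0.360000, p=-2.274699:
  k1 = f(0.360000, -2.274699) = -0.442096
  k2 = f(0.540000, -2.354276) = -0.404582
  k3 = f(0.540000, -2.347524) = -0.412348
  k4 = f(0.720000, -2.423144) = -0.379384
  p ← -2.274699 + (0.36/6)·(k1 + 2k2 + 2k3 + k4) = -2.422019
p(0.72) ≈ -2.4220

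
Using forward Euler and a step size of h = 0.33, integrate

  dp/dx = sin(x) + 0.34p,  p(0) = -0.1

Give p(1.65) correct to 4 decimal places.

Euler: p_{n+1} = p_n + h·f(x_n, p_n).
x=0.000000, p=-0.100000: f=-0.034000 → p ← -0.100000 + 0.33·(-0.034000) = -0.111220
x=0.330000, p=-0.111220: f=0.286228 → p ← -0.111220 + 0.33·0.286228 = -0.016765
x=0.660000, p=-0.016765: f=0.607417 → p ← -0.016765 + 0.33·0.607417 = 0.183683
x=0.990000, p=0.183683: f=0.898478 → p ← 0.183683 + 0.33·0.898478 = 0.480181
x=1.320000, p=0.480181: f=1.131977 → p ← 0.480181 + 0.33·1.131977 = 0.853733
p(1.65) ≈ 0.8537

0.8537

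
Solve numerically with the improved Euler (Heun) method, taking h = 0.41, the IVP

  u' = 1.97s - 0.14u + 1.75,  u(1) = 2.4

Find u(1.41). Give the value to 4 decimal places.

3.9132

Heun: k1 = f(s_n, u_n); k2 = f(s_n + h, u_n + h·k1); u_{n+1} = u_n + (h/2)·(k1 + k2).
s=1.000000, u=2.400000:
  k1 = f(1.000000, 2.400000) = 3.384000
  k2 = f(1.410000, 3.787440) = 3.997458
  u ← 2.400000 + (0.41/2)·(3.384000 + 3.997458) = 3.913199
u(1.41) ≈ 3.9132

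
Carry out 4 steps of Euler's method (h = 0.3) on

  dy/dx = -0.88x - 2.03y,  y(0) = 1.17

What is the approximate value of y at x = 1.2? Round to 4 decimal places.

Euler: y_{n+1} = y_n + h·f(x_n, y_n).
x=0.000000, y=1.170000: f=-2.375100 → y ← 1.170000 + 0.3·(-2.375100) = 0.457470
x=0.300000, y=0.457470: f=-1.192664 → y ← 0.457470 + 0.3·(-1.192664) = 0.099671
x=0.600000, y=0.099671: f=-0.730332 → y ← 0.099671 + 0.3·(-0.730332) = -0.119429
x=0.900000, y=-0.119429: f=-0.549560 → y ← -0.119429 + 0.3·(-0.549560) = -0.284297
y(1.2) ≈ -0.2843

-0.2843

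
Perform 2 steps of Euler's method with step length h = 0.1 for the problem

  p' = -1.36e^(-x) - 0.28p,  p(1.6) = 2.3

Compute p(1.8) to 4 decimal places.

2.1215

Euler: p_{n+1} = p_n + h·f(x_n, p_n).
x=1.600000, p=2.300000: f=-0.918579 → p ← 2.300000 + 0.1·(-0.918579) = 2.208142
x=1.700000, p=2.208142: f=-0.866729 → p ← 2.208142 + 0.1·(-0.866729) = 2.121469
p(1.8) ≈ 2.1215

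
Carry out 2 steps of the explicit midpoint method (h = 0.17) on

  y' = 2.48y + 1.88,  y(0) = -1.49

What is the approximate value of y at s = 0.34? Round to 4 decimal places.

Midpoint: k1 = f(s_n, y_n); k2 = f(s_n + h/2, y_n + (h/2)·k1); y_{n+1} = y_n + h·k2.
s=0.000000, y=-1.490000:
  k1 = f(0.000000, -1.490000) = -1.815200
  k2 = f(0.085000, -1.644292) = -2.197844
  y ← -1.490000 + 0.17·(-2.197844) = -1.863634
s=0.170000, y=-1.863634:
  k1 = f(0.170000, -1.863634) = -2.741811
  k2 = f(0.255000, -2.096687) = -3.319785
  y ← -1.863634 + 0.17·(-3.319785) = -2.427997
y(0.34) ≈ -2.4280

-2.4280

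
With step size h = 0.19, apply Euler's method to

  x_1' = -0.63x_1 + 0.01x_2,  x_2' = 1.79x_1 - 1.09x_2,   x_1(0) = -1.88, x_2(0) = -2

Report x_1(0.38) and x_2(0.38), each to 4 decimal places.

-1.4644, -2.3285

Euler on (x_1,x_2): x_1_{n+1} = x_1_n + h·x_1', x_2_{n+1} = x_2_n + h·x_2'.
0.000000: (-1.880000, -2.000000); f=(1.164400, -1.185200) → (-1.658764, -2.225188)
0.190000: (-1.658764, -2.225188); f=(1.022769, -0.543733) → (-1.464438, -2.328497)
(x_1(0.38), x_2(0.38)) ≈ (-1.4644, -2.3285)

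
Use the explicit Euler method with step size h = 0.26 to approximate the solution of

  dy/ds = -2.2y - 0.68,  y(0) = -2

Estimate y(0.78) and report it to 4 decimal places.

-0.4417

Euler: y_{n+1} = y_n + h·f(s_n, y_n).
s=0.000000, y=-2.000000: f=3.720000 → y ← -2.000000 + 0.26·3.720000 = -1.032800
s=0.260000, y=-1.032800: f=1.592160 → y ← -1.032800 + 0.26·1.592160 = -0.618838
s=0.520000, y=-0.618838: f=0.681444 → y ← -0.618838 + 0.26·0.681444 = -0.441663
y(0.78) ≈ -0.4417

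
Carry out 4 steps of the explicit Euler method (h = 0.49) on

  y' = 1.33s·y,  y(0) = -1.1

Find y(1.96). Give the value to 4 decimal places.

-4.6564

Euler: y_{n+1} = y_n + h·f(s_n, y_n).
s=0.000000, y=-1.100000: f=0.000000 → y ← -1.100000 + 0.49·0.000000 = -1.100000
s=0.490000, y=-1.100000: f=-0.716870 → y ← -1.100000 + 0.49·(-0.716870) = -1.451266
s=0.980000, y=-1.451266: f=-1.891580 → y ← -1.451266 + 0.49·(-1.891580) = -2.378141
s=1.470000, y=-2.378141: f=-4.649503 → y ← -2.378141 + 0.49·(-4.649503) = -4.656397
y(1.96) ≈ -4.6564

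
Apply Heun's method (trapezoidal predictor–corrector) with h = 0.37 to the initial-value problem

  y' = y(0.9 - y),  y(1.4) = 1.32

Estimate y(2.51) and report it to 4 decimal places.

1.0263

Heun: k1 = f(x_n, y_n); k2 = f(x_n + h, y_n + h·k1); y_{n+1} = y_n + (h/2)·(k1 + k2).
x=1.400000, y=1.320000:
  k1 = f(1.400000, 1.320000) = -0.554400
  k2 = f(1.770000, 1.114872) = -0.239555
  y ← 1.320000 + (0.37/2)·(-0.554400 + (-0.239555)) = 1.173118
x=1.770000, y=1.173118:
  k1 = f(1.770000, 1.173118) = -0.320400
  k2 = f(2.140000, 1.054570) = -0.163005
  y ← 1.173118 + (0.37/2)·(-0.320400 + (-0.163005)) = 1.083688
x=2.140000, y=1.083688:
  k1 = f(2.140000, 1.083688) = -0.199061
  k2 = f(2.510000, 1.010036) = -0.111140
  y ← 1.083688 + (0.37/2)·(-0.199061 + (-0.111140)) = 1.026301
y(2.51) ≈ 1.0263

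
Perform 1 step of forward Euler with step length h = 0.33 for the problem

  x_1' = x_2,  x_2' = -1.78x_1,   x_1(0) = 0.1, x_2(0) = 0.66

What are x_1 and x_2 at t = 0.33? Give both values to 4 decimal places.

0.3178, 0.6013

Euler on (x_1,x_2): x_1_{n+1} = x_1_n + h·x_1', x_2_{n+1} = x_2_n + h·x_2'.
0.000000: (0.100000, 0.660000); f=(0.660000, -0.178000) → (0.317800, 0.601260)
(x_1(0.33), x_2(0.33)) ≈ (0.3178, 0.6013)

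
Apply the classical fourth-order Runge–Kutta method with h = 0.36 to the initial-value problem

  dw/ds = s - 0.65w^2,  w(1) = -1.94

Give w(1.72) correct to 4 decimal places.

RK4: k1 = f(s_n, w_n); k2 = f(s_n + h/2, w_n + (h/2)·k1); k3 = f(s_n + h/2, w_n + (h/2)·k2); k4 = f(s_n + h, w_n + h·k3); w_{n+1} = w_n + (h/6)·(k1 + 2k2 + 2k3 + k4).
s=1.000000, w=-1.940000:
  k1 = f(1.000000, -1.940000) = -1.446340
  k2 = f(1.180000, -2.200341) = -1.966976
  k3 = f(1.180000, -2.294056) = -2.240749
  k4 = f(1.360000, -2.746670) = -3.543727
  w ← -1.940000 + (0.36/6)·(k1 + 2k2 + 2k3 + k4) = -2.744331
s=1.360000, w=-2.744331:
  k1 = f(1.360000, -2.744331) = -3.535379
  k2 = f(1.540000, -3.380699) = -5.888933
  k3 = f(1.540000, -3.804339) = -7.867447
  k4 = f(1.720000, -5.576612) = -18.494090
  w ← -2.744331 + (0.36/6)·(k1 + 2k2 + 2k3 + k4) = -5.716865
w(1.72) ≈ -5.7169

-5.7169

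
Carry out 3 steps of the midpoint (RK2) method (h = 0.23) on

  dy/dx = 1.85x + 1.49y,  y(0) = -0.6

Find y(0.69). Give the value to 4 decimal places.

-1.0479

Midpoint: k1 = f(x_n, y_n); k2 = f(x_n + h/2, y_n + (h/2)·k1); y_{n+1} = y_n + h·k2.
x=0.000000, y=-0.600000:
  k1 = f(0.000000, -0.600000) = -0.894000
  k2 = f(0.115000, -0.702810) = -0.834437
  y ← -0.600000 + 0.23·(-0.834437) = -0.791920
x=0.230000, y=-0.791920:
  k1 = f(0.230000, -0.791920) = -0.754462
  k2 = f(0.345000, -0.878684) = -0.670989
  y ← -0.791920 + 0.23·(-0.670989) = -0.946248
x=0.460000, y=-0.946248:
  k1 = f(0.460000, -0.946248) = -0.558909
  k2 = f(0.575000, -1.010522) = -0.441928
  y ← -0.946248 + 0.23·(-0.441928) = -1.047891
y(0.69) ≈ -1.0479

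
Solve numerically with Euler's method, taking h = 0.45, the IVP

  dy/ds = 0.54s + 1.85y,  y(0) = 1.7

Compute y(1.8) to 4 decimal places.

Euler: y_{n+1} = y_n + h·f(s_n, y_n).
s=0.000000, y=1.700000: f=3.145000 → y ← 1.700000 + 0.45·3.145000 = 3.115250
s=0.450000, y=3.115250: f=6.006213 → y ← 3.115250 + 0.45·6.006213 = 5.818046
s=0.900000, y=5.818046: f=11.249384 → y ← 5.818046 + 0.45·11.249384 = 10.880269
s=1.350000, y=10.880269: f=20.857497 → y ← 10.880269 + 0.45·20.857497 = 20.266142
y(1.8) ≈ 20.2661

20.2661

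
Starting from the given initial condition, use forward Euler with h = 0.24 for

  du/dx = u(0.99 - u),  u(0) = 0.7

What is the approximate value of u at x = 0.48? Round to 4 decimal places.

0.7921

Euler: u_{n+1} = u_n + h·f(x_n, u_n).
x=0.000000, u=0.700000: f=0.203000 → u ← 0.700000 + 0.24·0.203000 = 0.748720
x=0.240000, u=0.748720: f=0.180651 → u ← 0.748720 + 0.24·0.180651 = 0.792076
u(0.48) ≈ 0.7921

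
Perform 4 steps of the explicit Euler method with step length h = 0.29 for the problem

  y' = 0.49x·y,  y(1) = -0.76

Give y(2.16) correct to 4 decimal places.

-1.5919

Euler: y_{n+1} = y_n + h·f(x_n, y_n).
x=1.000000, y=-0.760000: f=-0.372400 → y ← -0.760000 + 0.29·(-0.372400) = -0.867996
x=1.290000, y=-0.867996: f=-0.548660 → y ← -0.867996 + 0.29·(-0.548660) = -1.027107
x=1.580000, y=-1.027107: f=-0.795187 → y ← -1.027107 + 0.29·(-0.795187) = -1.257712
x=1.870000, y=-1.257712: f=-1.152441 → y ← -1.257712 + 0.29·(-1.152441) = -1.591920
y(2.16) ≈ -1.5919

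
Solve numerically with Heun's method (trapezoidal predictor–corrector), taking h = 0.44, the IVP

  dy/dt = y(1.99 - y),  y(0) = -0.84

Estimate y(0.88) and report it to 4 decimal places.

Heun: k1 = f(t_n, y_n); k2 = f(t_n + h, y_n + h·k1); y_{n+1} = y_n + (h/2)·(k1 + k2).
t=0.000000, y=-0.840000:
  k1 = f(0.000000, -0.840000) = -2.377200
  k2 = f(0.440000, -1.885968) = -7.309952
  y ← -0.840000 + (0.44/2)·(-2.377200 + (-7.309952)) = -2.971173
t=0.440000, y=-2.971173:
  k1 = f(0.440000, -2.971173) = -14.740506
  k2 = f(0.880000, -9.456996) = -108.254196
  y ← -2.971173 + (0.44/2)·(-14.740506 + (-108.254196)) = -30.030008
y(0.88) ≈ -30.0300

-30.0300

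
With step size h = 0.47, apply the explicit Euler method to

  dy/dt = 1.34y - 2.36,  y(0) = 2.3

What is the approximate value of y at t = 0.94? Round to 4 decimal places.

3.1924

Euler: y_{n+1} = y_n + h·f(t_n, y_n).
t=0.000000, y=2.300000: f=0.722000 → y ← 2.300000 + 0.47·0.722000 = 2.639340
t=0.470000, y=2.639340: f=1.176716 → y ← 2.639340 + 0.47·1.176716 = 3.192396
y(0.94) ≈ 3.1924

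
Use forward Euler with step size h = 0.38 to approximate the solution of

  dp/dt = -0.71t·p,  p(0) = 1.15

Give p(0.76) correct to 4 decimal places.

Euler: p_{n+1} = p_n + h·f(t_n, p_n).
t=0.000000, p=1.150000: f=0.000000 → p ← 1.150000 + 0.38·0.000000 = 1.150000
t=0.380000, p=1.150000: f=-0.310270 → p ← 1.150000 + 0.38·(-0.310270) = 1.032097
p(0.76) ≈ 1.0321

1.0321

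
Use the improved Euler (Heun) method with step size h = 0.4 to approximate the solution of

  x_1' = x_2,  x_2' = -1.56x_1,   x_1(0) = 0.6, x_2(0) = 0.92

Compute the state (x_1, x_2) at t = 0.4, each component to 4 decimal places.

Heun on (x_1,x_2): k1 = f(t_n, state_n); k2 = f(t_n + h, state_n + h·k1); state_{n+1} = state_n + (h/2)·(k1 + k2).
0.000000: (0.600000, 0.920000)
  k1 = (0.920000, -0.936000)
  predictor → (0.968000, 0.545600)
  k2 = (0.545600, -1.510080)
  → (0.893120, 0.430784)
(x_1(0.4), x_2(0.4)) ≈ (0.8931, 0.4308)

0.8931, 0.4308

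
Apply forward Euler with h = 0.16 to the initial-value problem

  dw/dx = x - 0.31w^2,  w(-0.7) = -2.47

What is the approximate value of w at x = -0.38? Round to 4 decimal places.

Euler: w_{n+1} = w_n + h·f(x_n, w_n).
x=-0.700000, w=-2.470000: f=-2.591279 → w ← -2.470000 + 0.16·(-2.591279) = -2.884605
x=-0.540000, w=-2.884605: f=-3.119493 → w ← -2.884605 + 0.16·(-3.119493) = -3.383723
w(-0.38) ≈ -3.3837

-3.3837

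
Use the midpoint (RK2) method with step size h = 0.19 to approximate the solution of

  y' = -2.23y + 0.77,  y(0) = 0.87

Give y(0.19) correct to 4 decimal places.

Midpoint: k1 = f(t_n, y_n); k2 = f(t_n + h/2, y_n + (h/2)·k1); y_{n+1} = y_n + h·k2.
t=0.000000, y=0.870000:
  k1 = f(0.000000, 0.870000) = -1.170100
  k2 = f(0.095000, 0.758841) = -0.922214
  y ← 0.870000 + 0.19·(-0.922214) = 0.694779
y(0.19) ≈ 0.6948

0.6948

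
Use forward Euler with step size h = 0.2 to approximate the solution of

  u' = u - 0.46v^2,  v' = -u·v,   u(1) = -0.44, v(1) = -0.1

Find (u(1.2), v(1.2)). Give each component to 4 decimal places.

Euler on (u,v): u_{n+1} = u_n + h·u', v_{n+1} = v_n + h·v'.
1.000000: (-0.440000, -0.100000); f=(-0.444600, -0.044000) → (-0.528920, -0.108800)
(u(1.2), v(1.2)) ≈ (-0.5289, -0.1088)

-0.5289, -0.1088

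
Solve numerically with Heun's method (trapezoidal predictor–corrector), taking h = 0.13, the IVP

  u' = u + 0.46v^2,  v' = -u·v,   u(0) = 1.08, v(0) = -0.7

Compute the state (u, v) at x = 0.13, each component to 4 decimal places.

Heun on (u,v): k1 = f(x_n, state_n); k2 = f(x_n + h, state_n + h·k1); state_{n+1} = state_n + (h/2)·(k1 + k2).
0.000000: (1.080000, -0.700000)
  k1 = (1.305400, 0.756000)
  predictor → (1.249702, -0.601720)
  k2 = (1.416253, 0.751971)
  → (1.256907, -0.601982)
(u(0.13), v(0.13)) ≈ (1.2569, -0.6020)

1.2569, -0.6020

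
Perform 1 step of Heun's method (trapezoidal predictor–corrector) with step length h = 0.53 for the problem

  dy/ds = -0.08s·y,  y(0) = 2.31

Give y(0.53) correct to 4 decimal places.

Heun: k1 = f(s_n, y_n); k2 = f(s_n + h, y_n + h·k1); y_{n+1} = y_n + (h/2)·(k1 + k2).
s=0.000000, y=2.310000:
  k1 = f(0.000000, 2.310000) = 0.000000
  k2 = f(0.530000, 2.310000) = -0.097944
  y ← 2.310000 + (0.53/2)·(0.000000 + (-0.097944)) = 2.284045
y(0.53) ≈ 2.2840

2.2840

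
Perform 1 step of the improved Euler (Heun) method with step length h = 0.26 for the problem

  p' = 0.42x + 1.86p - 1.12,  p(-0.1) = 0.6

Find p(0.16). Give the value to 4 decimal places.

Heun: k1 = f(x_n, p_n); k2 = f(x_n + h, p_n + h·k1); p_{n+1} = p_n + (h/2)·(k1 + k2).
x=-0.100000, p=0.600000:
  k1 = f(-0.100000, 0.600000) = -0.046000
  k2 = f(0.160000, 0.588040) = 0.040954
  p ← 0.600000 + (0.26/2)·(-0.046000 + 0.040954) = 0.599344
p(0.16) ≈ 0.5993

0.5993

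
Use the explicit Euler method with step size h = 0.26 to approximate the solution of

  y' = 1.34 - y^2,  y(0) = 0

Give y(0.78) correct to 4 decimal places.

Euler: y_{n+1} = y_n + h·f(t_n, y_n).
t=0.000000, y=0.000000: f=1.340000 → y ← 0.000000 + 0.26·1.340000 = 0.348400
t=0.260000, y=0.348400: f=1.218617 → y ← 0.348400 + 0.26·1.218617 = 0.665241
t=0.520000, y=0.665241: f=0.897455 → y ← 0.665241 + 0.26·0.897455 = 0.898579
y(0.78) ≈ 0.8986

0.8986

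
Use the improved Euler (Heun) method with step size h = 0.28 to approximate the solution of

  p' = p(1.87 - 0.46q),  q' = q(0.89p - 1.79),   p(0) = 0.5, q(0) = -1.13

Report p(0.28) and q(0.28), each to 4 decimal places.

0.9236, -0.8139

Heun on (p,q): k1 = f(s_n, state_n); k2 = f(s_n + h, state_n + h·k1); state_{n+1} = state_n + (h/2)·(k1 + k2).
0.000000: (0.500000, -1.130000)
  k1 = (1.194900, 1.519850)
  predictor → (0.834572, -0.704442)
  k2 = (1.831087, 0.737713)
  → (0.923638, -0.813941)
(p(0.28), q(0.28)) ≈ (0.9236, -0.8139)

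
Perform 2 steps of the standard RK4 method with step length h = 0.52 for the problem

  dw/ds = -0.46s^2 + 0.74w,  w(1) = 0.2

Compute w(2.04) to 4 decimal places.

-1.1537

RK4: k1 = f(s_n, w_n); k2 = f(s_n + h/2, w_n + (h/2)·k1); k3 = f(s_n + h/2, w_n + (h/2)·k2); k4 = f(s_n + h, w_n + h·k3); w_{n+1} = w_n + (h/6)·(k1 + 2k2 + 2k3 + k4).
s=1.000000, w=0.200000:
  k1 = f(1.000000, 0.200000) = -0.312000
  k2 = f(1.260000, 0.118880) = -0.642325
  k3 = f(1.260000, 0.032996) = -0.705879
  k4 = f(1.520000, -0.167057) = -1.186406
  w ← 0.200000 + (0.52/6)·(k1 + 2k2 + 2k3 + k4) = -0.163551
s=1.520000, w=-0.163551:
  k1 = f(1.520000, -0.163551) = -1.183811
  k2 = f(1.780000, -0.471342) = -1.806257
  k3 = f(1.780000, -0.633177) = -1.926015
  k4 = f(2.040000, -1.165079) = -2.776494
  w ← -0.163551 + (0.52/6)·(k1 + 2k2 + 2k3 + k4) = -1.153704
w(2.04) ≈ -1.1537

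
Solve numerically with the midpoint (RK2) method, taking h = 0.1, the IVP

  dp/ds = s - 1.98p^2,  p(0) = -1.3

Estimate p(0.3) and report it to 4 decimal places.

Midpoint: k1 = f(s_n, p_n); k2 = f(s_n + h/2, p_n + (h/2)·k1); p_{n+1} = p_n + h·k2.
s=0.000000, p=-1.300000:
  k1 = f(0.000000, -1.300000) = -3.346200
  k2 = f(0.050000, -1.467310) = -4.212937
  p ← -1.300000 + 0.1·(-4.212937) = -1.721294
s=0.100000, p=-1.721294:
  k1 = f(0.100000, -1.721294) = -5.766447
  k2 = f(0.150000, -2.009616) = -7.846343
  p ← -1.721294 + 0.1·(-7.846343) = -2.505928
s=0.200000, p=-2.505928:
  k1 = f(0.200000, -2.505928) = -12.233757
  k2 = f(0.250000, -3.117616) = -18.994666
  p ← -2.505928 + 0.1·(-18.994666) = -4.405395
p(0.3) ≈ -4.4054

-4.4054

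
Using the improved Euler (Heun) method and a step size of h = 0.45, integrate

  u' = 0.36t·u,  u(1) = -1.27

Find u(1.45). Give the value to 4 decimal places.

-1.5462

Heun: k1 = f(t_n, u_n); k2 = f(t_n + h, u_n + h·k1); u_{n+1} = u_n + (h/2)·(k1 + k2).
t=1.000000, u=-1.270000:
  k1 = f(1.000000, -1.270000) = -0.457200
  k2 = f(1.450000, -1.475740) = -0.770336
  u ← -1.270000 + (0.45/2)·(-0.457200 + (-0.770336)) = -1.546196
u(1.45) ≈ -1.5462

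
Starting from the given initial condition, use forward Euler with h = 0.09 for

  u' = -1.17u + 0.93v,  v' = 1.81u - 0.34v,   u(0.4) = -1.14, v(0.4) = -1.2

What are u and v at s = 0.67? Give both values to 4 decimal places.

Euler on (u,v): u_{n+1} = u_n + h·u', v_{n+1} = v_n + h·v'.
0.400000: (-1.140000, -1.200000); f=(0.217800, -1.655400) → (-1.120398, -1.348986)
0.490000: (-1.120398, -1.348986); f=(0.056309, -1.569265) → (-1.115330, -1.490220)
0.580000: (-1.115330, -1.490220); f=(-0.080968, -1.512073) → (-1.122617, -1.626306)
(u(0.67), v(0.67)) ≈ (-1.1226, -1.6263)

-1.1226, -1.6263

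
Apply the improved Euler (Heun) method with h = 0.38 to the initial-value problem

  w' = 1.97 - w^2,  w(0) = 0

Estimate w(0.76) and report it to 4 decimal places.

1.0230

Heun: k1 = f(t_n, w_n); k2 = f(t_n + h, w_n + h·k1); w_{n+1} = w_n + (h/2)·(k1 + k2).
t=0.000000, w=0.000000:
  k1 = f(0.000000, 0.000000) = 1.970000
  k2 = f(0.380000, 0.748600) = 1.409598
  w ← 0.000000 + (0.38/2)·(1.970000 + 1.409598) = 0.642124
t=0.380000, w=0.642124:
  k1 = f(0.380000, 0.642124) = 1.557677
  k2 = f(0.760000, 1.234041) = 0.447143
  w ← 0.642124 + (0.38/2)·(1.557677 + 0.447143) = 1.023039
w(0.76) ≈ 1.0230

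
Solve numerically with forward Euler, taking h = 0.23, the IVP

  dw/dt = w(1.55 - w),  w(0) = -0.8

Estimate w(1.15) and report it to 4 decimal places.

Euler: w_{n+1} = w_n + h·f(t_n, w_n).
t=0.000000, w=-0.800000: f=-1.880000 → w ← -0.800000 + 0.23·(-1.880000) = -1.232400
t=0.230000, w=-1.232400: f=-3.429030 → w ← -1.232400 + 0.23·(-3.429030) = -2.021077
t=0.460000, w=-2.021077: f=-7.217421 → w ← -2.021077 + 0.23·(-7.217421) = -3.681084
t=0.690000, w=-3.681084: f=-19.256056 → w ← -3.681084 + 0.23·(-19.256056) = -8.109977
t=0.920000, w=-8.109977: f=-78.342183 → w ← -8.109977 + 0.23·(-78.342183) = -26.128679
w(1.15) ≈ -26.1287

-26.1287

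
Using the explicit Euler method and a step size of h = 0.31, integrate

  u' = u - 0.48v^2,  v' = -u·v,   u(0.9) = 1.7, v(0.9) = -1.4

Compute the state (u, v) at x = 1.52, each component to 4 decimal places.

2.4701, -0.2649

Euler on (u,v): u_{n+1} = u_n + h·u', v_{n+1} = v_n + h·v'.
0.900000: (1.700000, -1.400000); f=(0.759200, 2.380000) → (1.935352, -0.662200)
1.210000: (1.935352, -0.662200); f=(1.724868, 1.281590) → (2.470061, -0.264907)
(u(1.52), v(1.52)) ≈ (2.4701, -0.2649)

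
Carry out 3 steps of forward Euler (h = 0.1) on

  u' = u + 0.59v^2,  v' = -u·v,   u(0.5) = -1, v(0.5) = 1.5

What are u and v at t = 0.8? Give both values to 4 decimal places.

-0.8005, 1.9731

Euler on (u,v): u_{n+1} = u_n + h·u', v_{n+1} = v_n + h·v'.
0.500000: (-1.000000, 1.500000); f=(0.327500, 1.500000) → (-0.967250, 1.650000)
0.600000: (-0.967250, 1.650000); f=(0.639025, 1.595962) → (-0.903347, 1.809596)
0.700000: (-0.903347, 1.809596); f=(1.028689, 1.634694) → (-0.800479, 1.973066)
(u(0.8), v(0.8)) ≈ (-0.8005, 1.9731)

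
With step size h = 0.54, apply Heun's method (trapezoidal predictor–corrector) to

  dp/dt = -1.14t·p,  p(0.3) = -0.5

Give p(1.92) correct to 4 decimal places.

Heun: k1 = f(t_n, p_n); k2 = f(t_n + h, p_n + h·k1); p_{n+1} = p_n + (h/2)·(k1 + k2).
t=0.300000, p=-0.500000:
  k1 = f(0.300000, -0.500000) = 0.171000
  k2 = f(0.840000, -0.407660) = 0.390375
  p ← -0.500000 + (0.54/2)·(0.171000 + 0.390375) = -0.348429
t=0.840000, p=-0.348429:
  k1 = f(0.840000, -0.348429) = 0.333655
  k2 = f(1.380000, -0.168255) = 0.264698
  p ← -0.348429 + (0.54/2)·(0.333655 + 0.264698) = -0.186873
t=1.380000, p=-0.186873:
  k1 = f(1.380000, -0.186873) = 0.293989
  k2 = f(1.920000, -0.028119) = 0.061547
  p ← -0.186873 + (0.54/2)·(0.293989 + 0.061547) = -0.090878
p(1.92) ≈ -0.0909

-0.0909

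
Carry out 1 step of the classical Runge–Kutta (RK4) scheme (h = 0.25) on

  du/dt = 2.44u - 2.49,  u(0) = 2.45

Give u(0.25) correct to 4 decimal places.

3.6503

RK4: k1 = f(t_n, u_n); k2 = f(t_n + h/2, u_n + (h/2)·k1); k3 = f(t_n + h/2, u_n + (h/2)·k2); k4 = f(t_n + h, u_n + h·k3); u_{n+1} = u_n + (h/6)·(k1 + 2k2 + 2k3 + k4).
t=0.000000, u=2.450000:
  k1 = f(0.000000, 2.450000) = 3.488000
  k2 = f(0.125000, 2.886000) = 4.551840
  k3 = f(0.125000, 3.018980) = 4.876311
  k4 = f(0.250000, 3.669078) = 6.462550
  u ← 2.450000 + (0.25/6)·(k1 + 2k2 + 2k3 + k4) = 3.650286
u(0.25) ≈ 3.6503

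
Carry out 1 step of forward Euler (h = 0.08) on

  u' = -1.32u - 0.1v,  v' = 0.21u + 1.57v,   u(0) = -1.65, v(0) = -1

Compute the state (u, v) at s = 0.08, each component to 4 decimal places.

Euler on (u,v): u_{n+1} = u_n + h·u', v_{n+1} = v_n + h·v'.
0.000000: (-1.650000, -1.000000); f=(2.278000, -1.916500) → (-1.467760, -1.153320)
(u(0.08), v(0.08)) ≈ (-1.4678, -1.1533)

-1.4678, -1.1533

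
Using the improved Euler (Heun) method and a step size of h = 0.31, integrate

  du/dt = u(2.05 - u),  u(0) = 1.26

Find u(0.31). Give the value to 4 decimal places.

1.5313

Heun: k1 = f(t_n, u_n); k2 = f(t_n + h, u_n + h·k1); u_{n+1} = u_n + (h/2)·(k1 + k2).
t=0.000000, u=1.260000:
  k1 = f(0.000000, 1.260000) = 0.995400
  k2 = f(0.310000, 1.568574) = 0.755152
  u ← 1.260000 + (0.31/2)·(0.995400 + 0.755152) = 1.531336
u(0.31) ≈ 1.5313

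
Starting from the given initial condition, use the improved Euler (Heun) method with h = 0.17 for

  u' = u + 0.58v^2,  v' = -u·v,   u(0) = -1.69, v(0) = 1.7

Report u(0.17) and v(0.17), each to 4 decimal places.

Heun on (u,v): k1 = f(t_n, state_n); k2 = f(t_n + h, state_n + h·k1); state_{n+1} = state_n + (h/2)·(k1 + k2).
0.000000: (-1.690000, 1.700000)
  k1 = (-0.013800, 2.873000)
  predictor → (-1.692346, 2.188410)
  k2 = (1.085354, 3.703547)
  → (-1.598918, 2.259006)
(u(0.17), v(0.17)) ≈ (-1.5989, 2.2590)

-1.5989, 2.2590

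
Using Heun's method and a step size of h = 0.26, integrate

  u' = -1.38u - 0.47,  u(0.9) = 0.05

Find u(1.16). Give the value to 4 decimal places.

Heun: k1 = f(x_n, u_n); k2 = f(x_n + h, u_n + h·k1); u_{n+1} = u_n + (h/2)·(k1 + k2).
x=0.900000, u=0.050000:
  k1 = f(0.900000, 0.050000) = -0.539000
  k2 = f(1.160000, -0.090140) = -0.345607
  u ← 0.050000 + (0.26/2)·(-0.539000 + (-0.345607)) = -0.064999
u(1.16) ≈ -0.0650

-0.0650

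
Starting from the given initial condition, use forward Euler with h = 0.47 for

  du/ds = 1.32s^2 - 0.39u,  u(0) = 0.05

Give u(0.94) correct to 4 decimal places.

0.1704

Euler: u_{n+1} = u_n + h·f(s_n, u_n).
s=0.000000, u=0.050000: f=-0.019500 → u ← 0.050000 + 0.47·(-0.019500) = 0.040835
s=0.470000, u=0.040835: f=0.275662 → u ← 0.040835 + 0.47·0.275662 = 0.170396
u(0.94) ≈ 0.1704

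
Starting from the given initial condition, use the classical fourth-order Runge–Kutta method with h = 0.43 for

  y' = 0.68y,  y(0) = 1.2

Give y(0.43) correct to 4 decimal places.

1.6075

RK4: k1 = f(t_n, y_n); k2 = f(t_n + h/2, y_n + (h/2)·k1); k3 = f(t_n + h/2, y_n + (h/2)·k2); k4 = f(t_n + h, y_n + h·k3); y_{n+1} = y_n + (h/6)·(k1 + 2k2 + 2k3 + k4).
t=0.000000, y=1.200000:
  k1 = f(0.000000, 1.200000) = 0.816000
  k2 = f(0.215000, 1.375440) = 0.935299
  k3 = f(0.215000, 1.401089) = 0.952741
  k4 = f(0.430000, 1.609679) = 1.094581
  y ← 1.200000 + (0.43/6)·(k1 + 2k2 + 2k3 + k4) = 1.607544
y(0.43) ≈ 1.6075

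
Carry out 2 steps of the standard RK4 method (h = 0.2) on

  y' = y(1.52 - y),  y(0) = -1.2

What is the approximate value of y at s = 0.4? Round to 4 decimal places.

-6.3432

RK4: k1 = f(s_n, y_n); k2 = f(s_n + h/2, y_n + (h/2)·k1); k3 = f(s_n + h/2, y_n + (h/2)·k2); k4 = f(s_n + h, y_n + h·k3); y_{n+1} = y_n + (h/6)·(k1 + 2k2 + 2k3 + k4).
s=0.000000, y=-1.200000:
  k1 = f(0.000000, -1.200000) = -3.264000
  k2 = f(0.100000, -1.526400) = -4.650025
  k3 = f(0.100000, -1.665002) = -5.303037
  k4 = f(0.200000, -2.260607) = -8.546469
  y ← -1.200000 + (0.2/6)·(k1 + 2k2 + 2k3 + k4) = -2.257220
s=0.200000, y=-2.257220:
  k1 = f(0.200000, -2.257220) = -8.526015
  k2 = f(0.300000, -3.109821) = -14.397917
  k3 = f(0.300000, -3.697011) = -19.287351
  k4 = f(0.400000, -6.114690) = -46.683763
  y ← -2.257220 + (0.2/6)·(k1 + 2k2 + 2k3 + k4) = -6.343230
y(0.4) ≈ -6.3432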